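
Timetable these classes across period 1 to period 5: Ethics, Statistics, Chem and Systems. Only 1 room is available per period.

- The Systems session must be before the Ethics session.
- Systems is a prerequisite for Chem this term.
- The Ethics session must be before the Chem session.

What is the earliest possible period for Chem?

period 3

Precedence pushes Chem to at least period 3.
Chem at period 3 is achievable: Chem in period 3, Ethics in period 2, Systems in period 1, Statistics in period 4.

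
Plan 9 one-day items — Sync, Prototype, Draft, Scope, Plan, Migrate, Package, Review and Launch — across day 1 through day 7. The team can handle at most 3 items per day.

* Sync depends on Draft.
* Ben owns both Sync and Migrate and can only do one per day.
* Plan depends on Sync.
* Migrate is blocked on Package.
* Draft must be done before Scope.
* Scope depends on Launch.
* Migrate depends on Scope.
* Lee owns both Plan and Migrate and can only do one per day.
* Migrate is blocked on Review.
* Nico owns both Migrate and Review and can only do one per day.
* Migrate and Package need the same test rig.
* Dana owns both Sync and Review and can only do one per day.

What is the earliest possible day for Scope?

Precedence pushes Scope to at least day 2; downstream work caps Scope at day 6.
Scope at day 2 is achievable: Draft -> day 1, Migrate -> day 3, Prototype -> day 3, Launch -> day 1, Package -> day 2, Plan -> day 4, Sync -> day 2, Scope -> day 2, Review -> day 1.

day 2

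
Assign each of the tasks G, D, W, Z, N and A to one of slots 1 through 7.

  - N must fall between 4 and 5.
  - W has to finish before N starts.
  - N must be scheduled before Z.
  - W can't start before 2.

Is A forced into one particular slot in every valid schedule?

No

A can be 1 (e.g. W=2, Z=5, D=1, G=1, N=4, A=1) or 2 (e.g. A -> 2; N -> 4; Z -> 5; W -> 2; G -> 1; D -> 1).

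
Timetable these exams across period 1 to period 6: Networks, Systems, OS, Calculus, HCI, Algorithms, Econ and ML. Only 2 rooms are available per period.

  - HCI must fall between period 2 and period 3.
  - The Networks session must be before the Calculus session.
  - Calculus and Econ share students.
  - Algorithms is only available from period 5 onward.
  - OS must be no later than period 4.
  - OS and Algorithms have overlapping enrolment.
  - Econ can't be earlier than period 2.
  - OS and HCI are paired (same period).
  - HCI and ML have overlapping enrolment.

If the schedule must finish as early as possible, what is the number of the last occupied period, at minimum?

The precedence chain requires at least 2 distinct periods.
With at most 2 per period and 8 exams, at least 4 periods are needed.
Algorithms can't be placed before period 5, so the schedule must run through at least period 5.
5 works (last occupied period: period 5): for example ML -> period 3, Econ -> period 3, Algorithms -> period 5, HCI -> period 2, Systems -> period 1, Calculus -> period 4, OS -> period 2, Networks -> period 1.

5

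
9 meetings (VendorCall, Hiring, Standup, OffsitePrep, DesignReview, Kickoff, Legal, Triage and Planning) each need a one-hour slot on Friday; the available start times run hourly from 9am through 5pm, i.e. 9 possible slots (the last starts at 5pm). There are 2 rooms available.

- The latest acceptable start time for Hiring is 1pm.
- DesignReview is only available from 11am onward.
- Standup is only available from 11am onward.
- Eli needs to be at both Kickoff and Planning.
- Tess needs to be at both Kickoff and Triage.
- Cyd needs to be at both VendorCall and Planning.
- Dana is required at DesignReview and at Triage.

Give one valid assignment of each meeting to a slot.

Legal=12pm; Standup=11am; Kickoff=10am; Planning=1pm; DesignReview=11am; Triage=12pm; Hiring=9am; VendorCall=9am; OffsitePrep=10am

Checking: Kickoff(10am) != Planning(1pm); DesignReview(11am) != Triage(12pm); VendorCall(9am) != Planning(1pm); Kickoff(10am) != Triage(12pm); Standup=11am in [11am,5pm]; DesignReview=11am in [11am,5pm]; Hiring=9am in [9am,1pm]; max 2 per slot (cap 2).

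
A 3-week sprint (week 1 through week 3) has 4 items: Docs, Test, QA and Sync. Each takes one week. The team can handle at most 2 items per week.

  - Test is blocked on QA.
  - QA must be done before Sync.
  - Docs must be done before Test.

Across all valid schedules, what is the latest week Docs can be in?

week 2

Downstream work caps Docs at week 2.
Docs at week 2 is achievable: Docs in week 2, Sync in week 2, QA in week 1, Test in week 3.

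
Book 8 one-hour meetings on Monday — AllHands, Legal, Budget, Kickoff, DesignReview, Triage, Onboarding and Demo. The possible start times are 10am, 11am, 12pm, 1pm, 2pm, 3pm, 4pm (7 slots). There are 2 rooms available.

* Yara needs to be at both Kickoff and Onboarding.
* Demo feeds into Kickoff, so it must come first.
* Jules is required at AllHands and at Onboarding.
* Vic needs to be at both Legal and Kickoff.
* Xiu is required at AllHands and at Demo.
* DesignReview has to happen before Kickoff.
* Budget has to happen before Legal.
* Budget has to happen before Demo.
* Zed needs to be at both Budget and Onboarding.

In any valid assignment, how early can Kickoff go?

Precedence pushes Kickoff to at least 12pm.
Kickoff at 12pm is achievable: Kickoff=12pm, Legal=11am, AllHands=12pm, Demo=11am, Triage=1pm, Budget=10am, DesignReview=10am, Onboarding=1pm.

12pm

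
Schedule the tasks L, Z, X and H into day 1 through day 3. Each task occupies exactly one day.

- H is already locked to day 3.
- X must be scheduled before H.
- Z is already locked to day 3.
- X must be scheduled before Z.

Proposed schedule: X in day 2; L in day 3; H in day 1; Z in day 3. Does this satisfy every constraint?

H is already locked to day 3 — violated.
Z is already locked to day 3 — holds.
X must be scheduled before H — violated.
X must be scheduled before Z — holds.

No. H is already locked to day 3 is not satisfied.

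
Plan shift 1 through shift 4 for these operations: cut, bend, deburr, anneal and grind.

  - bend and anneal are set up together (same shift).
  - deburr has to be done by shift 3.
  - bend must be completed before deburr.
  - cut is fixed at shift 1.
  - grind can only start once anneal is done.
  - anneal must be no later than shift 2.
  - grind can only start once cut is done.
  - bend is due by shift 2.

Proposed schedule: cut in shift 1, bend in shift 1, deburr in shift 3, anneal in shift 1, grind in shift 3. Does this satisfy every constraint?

Yes, all constraints hold

deburr has to be done by shift 3 — holds.
bend is due by shift 2 — holds.
cut is fixed at shift 1 — holds.
bend and anneal are set up together (same shift) — holds.
grind can only start once cut is done — holds.
grind can only start once anneal is done — holds.
anneal must be no later than shift 2 — holds.
bend must be completed before deburr — holds.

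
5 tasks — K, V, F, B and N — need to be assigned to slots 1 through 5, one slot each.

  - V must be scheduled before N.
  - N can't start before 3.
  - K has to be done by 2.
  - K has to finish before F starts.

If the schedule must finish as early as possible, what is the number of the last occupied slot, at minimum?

3

The precedence chain requires at least 2 distinct slots.
N can't be placed before 3, so the schedule must run through at least slot 3.
3 works (last occupied slot: 3): for example K -> 1, V -> 1, N -> 3, F -> 2, B -> 1.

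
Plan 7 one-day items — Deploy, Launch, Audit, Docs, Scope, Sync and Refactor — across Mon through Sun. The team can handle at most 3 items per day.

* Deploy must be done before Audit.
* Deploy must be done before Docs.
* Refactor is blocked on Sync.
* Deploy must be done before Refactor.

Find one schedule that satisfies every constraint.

Refactor=Tue, Scope=Wed, Launch=Mon, Deploy=Mon, Audit=Tue, Docs=Tue, Sync=Mon

Checking: Deploy(Mon) before Refactor(Tue); Deploy(Mon) before Docs(Tue); Sync(Mon) before Refactor(Tue); Deploy(Mon) before Audit(Tue); max 3 per day (cap 3).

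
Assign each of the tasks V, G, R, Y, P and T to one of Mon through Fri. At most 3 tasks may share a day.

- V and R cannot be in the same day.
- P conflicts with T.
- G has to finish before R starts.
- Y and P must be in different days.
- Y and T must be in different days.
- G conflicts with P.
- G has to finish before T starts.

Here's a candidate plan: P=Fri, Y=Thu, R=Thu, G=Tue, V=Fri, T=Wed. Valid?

Valid

G has to finish before R starts — holds.
G has to finish before T starts — holds.
G conflicts with P — holds.
P conflicts with T — holds.
Y and T must be in different days — holds.
Y and P must be in different days — holds.
V and R cannot be in the same day — holds.
At most 3 tasks may share a day — holds.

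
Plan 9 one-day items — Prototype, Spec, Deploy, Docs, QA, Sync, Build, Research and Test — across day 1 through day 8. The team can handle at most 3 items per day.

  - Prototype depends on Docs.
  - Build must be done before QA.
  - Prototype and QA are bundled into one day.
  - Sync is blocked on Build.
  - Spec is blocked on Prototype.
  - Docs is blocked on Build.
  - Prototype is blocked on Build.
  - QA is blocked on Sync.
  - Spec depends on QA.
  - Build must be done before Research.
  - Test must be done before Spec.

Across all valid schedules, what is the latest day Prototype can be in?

Precedence pushes Prototype to at least day 3; downstream work caps Prototype at day 7.
Prototype at day 7 is achievable: Research=day 2; Spec=day 8; Prototype=day 7; Sync=day 2; Docs=day 2; Build=day 1; Test=day 1; QA=day 7; Deploy=day 1.

day 7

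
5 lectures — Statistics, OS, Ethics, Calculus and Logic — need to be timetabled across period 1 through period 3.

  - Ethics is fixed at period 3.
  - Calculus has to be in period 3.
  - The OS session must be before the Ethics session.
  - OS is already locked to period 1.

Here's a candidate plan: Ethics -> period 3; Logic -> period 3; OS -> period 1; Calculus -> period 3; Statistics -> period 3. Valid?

Yes

Ethics is fixed at period 3 — holds.
OS is already locked to period 1 — holds.
The OS session must be before the Ethics session — holds.
Calculus has to be in period 3 — holds.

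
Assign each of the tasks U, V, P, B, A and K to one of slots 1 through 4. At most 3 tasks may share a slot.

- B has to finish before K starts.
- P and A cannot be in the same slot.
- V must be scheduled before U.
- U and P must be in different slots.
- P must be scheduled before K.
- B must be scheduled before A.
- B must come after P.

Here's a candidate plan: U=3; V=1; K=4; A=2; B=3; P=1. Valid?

P and A cannot be in the same slot — holds.
B must come after P — holds.
P must be scheduled before K — holds.
B must be scheduled before A — violated.
B has to finish before K starts — holds.
V must be scheduled before U — holds.
U and P must be in different slots — holds.
At most 3 tasks may share a slot — holds.

No. B must be scheduled before A is not satisfied.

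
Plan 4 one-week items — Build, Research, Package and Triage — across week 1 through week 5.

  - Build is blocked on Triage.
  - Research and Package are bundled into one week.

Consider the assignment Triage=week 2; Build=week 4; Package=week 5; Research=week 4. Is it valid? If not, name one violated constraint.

Build is blocked on Triage — holds.
Research and Package are bundled into one week — violated.

No. Research and Package are bundled into one week is not satisfied.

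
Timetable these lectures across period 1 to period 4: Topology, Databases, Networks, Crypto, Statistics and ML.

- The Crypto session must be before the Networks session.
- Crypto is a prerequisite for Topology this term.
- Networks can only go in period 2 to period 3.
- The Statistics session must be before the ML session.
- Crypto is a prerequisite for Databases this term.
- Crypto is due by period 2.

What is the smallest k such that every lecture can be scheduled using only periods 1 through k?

2

The precedence chain requires at least 2 distinct periods.
2 works (last occupied period: period 2): for example Topology=period 2; Databases=period 2; Statistics=period 1; Networks=period 2; ML=period 2; Crypto=period 1.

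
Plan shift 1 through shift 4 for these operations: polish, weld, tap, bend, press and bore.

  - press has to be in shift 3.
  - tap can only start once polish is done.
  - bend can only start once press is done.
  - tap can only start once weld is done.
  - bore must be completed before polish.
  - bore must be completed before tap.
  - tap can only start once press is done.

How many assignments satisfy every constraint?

9

Splitting on polish: it can be shift 2 (3), shift 3 (6). Listing each branch's schedules as (weld, tap, bend, press, bore) by shift number:
polish=shift 2: (1,4,4,3,1) (2,4,4,3,1) (3,4,4,3,1) — 3.
polish=shift 3: (1,4,4,3,1) (1,4,4,3,2) (2,4,4,3,1) (2,4,4,3,2) (3,4,4,3,1) (3,4,4,3,2) — 6.
Summing: 3 + 6 = 9.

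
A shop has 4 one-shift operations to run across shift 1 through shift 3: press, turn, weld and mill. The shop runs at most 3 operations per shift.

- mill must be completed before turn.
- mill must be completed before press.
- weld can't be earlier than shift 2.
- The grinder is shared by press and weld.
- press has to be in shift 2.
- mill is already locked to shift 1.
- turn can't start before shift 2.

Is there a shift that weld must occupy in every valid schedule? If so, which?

weld's window is shift 2–shift 3.
press is fixed at shift 2, and weld can't share a shift with press.
So weld must be shift 3.

shift 3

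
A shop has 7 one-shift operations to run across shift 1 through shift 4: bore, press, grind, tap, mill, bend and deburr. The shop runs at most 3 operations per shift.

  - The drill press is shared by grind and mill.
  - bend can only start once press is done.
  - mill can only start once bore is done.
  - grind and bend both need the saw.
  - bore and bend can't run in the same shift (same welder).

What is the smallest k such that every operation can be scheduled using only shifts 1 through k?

3 shifts

The precedence chain requires at least 2 distinct shifts.
With at most 3 per shift and 7 operations, at least 3 shifts are needed.
3 works (last occupied shift: shift 3): for example press -> shift 1, deburr -> shift 3, mill -> shift 2, grind -> shift 1, tap -> shift 2, bore -> shift 1, bend -> shift 2.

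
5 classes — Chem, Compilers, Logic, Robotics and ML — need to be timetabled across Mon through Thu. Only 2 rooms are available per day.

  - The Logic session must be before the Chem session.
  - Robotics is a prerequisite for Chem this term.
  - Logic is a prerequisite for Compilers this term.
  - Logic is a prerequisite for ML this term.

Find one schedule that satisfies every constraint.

Robotics -> Mon, Logic -> Mon, ML -> Wed, Compilers -> Tue, Chem -> Tue

Checking: Logic(Mon) before Chem(Tue); Logic(Mon) before ML(Wed); Robotics(Mon) before Chem(Tue); Logic(Mon) before Compilers(Tue); max 2 per day (cap 2).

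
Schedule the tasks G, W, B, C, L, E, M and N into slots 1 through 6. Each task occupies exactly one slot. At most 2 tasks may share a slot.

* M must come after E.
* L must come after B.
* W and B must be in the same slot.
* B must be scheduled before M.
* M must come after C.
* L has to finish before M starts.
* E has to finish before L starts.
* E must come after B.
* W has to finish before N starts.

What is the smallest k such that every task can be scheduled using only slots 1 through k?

4

The precedence chain requires at least 4 distinct slots.
With at most 2 per slot and 8 tasks, at least 4 slots are needed.
4 works (last occupied slot: 4): for example N -> 3; E -> 2; G -> 4; M -> 4; W -> 1; L -> 3; C -> 2; B -> 1.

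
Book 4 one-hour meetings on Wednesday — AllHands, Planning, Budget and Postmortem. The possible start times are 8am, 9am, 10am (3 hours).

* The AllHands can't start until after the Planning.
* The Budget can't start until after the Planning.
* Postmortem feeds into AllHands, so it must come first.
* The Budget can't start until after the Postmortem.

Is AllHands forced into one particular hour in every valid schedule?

AllHands can be 9am (e.g. Budget=9am, Postmortem=8am, AllHands=9am, Planning=8am) or 10am (e.g. Planning=8am; Postmortem=8am; Budget=9am; AllHands=10am).

No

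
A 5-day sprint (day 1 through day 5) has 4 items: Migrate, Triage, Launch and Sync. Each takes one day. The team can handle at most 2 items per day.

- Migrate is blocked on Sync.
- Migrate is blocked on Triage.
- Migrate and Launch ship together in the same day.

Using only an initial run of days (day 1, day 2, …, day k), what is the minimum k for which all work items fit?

The precedence chain requires at least 2 distinct days.
With at most 2 per day and 4 work items, at least 2 days are needed.
2 works (last occupied day: day 2): for example Sync in day 1, Migrate in day 2, Triage in day 1, Launch in day 2.

2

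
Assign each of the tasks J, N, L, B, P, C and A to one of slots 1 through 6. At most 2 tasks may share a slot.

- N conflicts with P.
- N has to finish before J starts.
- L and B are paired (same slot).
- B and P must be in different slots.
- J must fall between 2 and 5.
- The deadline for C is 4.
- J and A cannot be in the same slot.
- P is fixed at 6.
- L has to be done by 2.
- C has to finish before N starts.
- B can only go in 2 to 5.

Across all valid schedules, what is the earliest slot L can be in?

L must be in the same slot as B, which can't be before 2, so L is at least 2; L's own window allows nothing later than 2.
L at 2 is achievable: J=4, N=3, P=6, L=2, C=1, B=2, A=1.

2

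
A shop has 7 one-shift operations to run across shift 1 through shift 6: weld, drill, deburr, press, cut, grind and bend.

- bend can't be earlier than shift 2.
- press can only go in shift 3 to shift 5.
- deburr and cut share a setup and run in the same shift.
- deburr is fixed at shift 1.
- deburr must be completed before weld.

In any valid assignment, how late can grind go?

shift 6

grind at shift 6 is achievable: deburr=shift 1; press=shift 3; cut=shift 1; weld=shift 2; drill=shift 1; bend=shift 2; grind=shift 6.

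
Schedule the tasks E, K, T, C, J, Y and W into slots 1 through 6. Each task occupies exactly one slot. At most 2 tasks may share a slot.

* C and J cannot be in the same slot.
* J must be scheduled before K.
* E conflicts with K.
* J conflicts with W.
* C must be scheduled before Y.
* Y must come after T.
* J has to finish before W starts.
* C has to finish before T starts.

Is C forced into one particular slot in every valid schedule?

C can be 1 (e.g. E in 1; W in 4; C in 1; Y in 3; J in 2; T in 2; K in 3) or 2 (e.g. J=1, Y=4, T=3, W=3, C=2, E=1, K=2).

No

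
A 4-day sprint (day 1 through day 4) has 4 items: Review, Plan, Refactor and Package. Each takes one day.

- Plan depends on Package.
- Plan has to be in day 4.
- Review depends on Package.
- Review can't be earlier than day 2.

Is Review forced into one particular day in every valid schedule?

No

Review can be day 2 (e.g. Refactor -> day 1; Package -> day 1; Plan -> day 4; Review -> day 2) or day 3 (e.g. Plan -> day 4, Review -> day 3, Refactor -> day 1, Package -> day 1).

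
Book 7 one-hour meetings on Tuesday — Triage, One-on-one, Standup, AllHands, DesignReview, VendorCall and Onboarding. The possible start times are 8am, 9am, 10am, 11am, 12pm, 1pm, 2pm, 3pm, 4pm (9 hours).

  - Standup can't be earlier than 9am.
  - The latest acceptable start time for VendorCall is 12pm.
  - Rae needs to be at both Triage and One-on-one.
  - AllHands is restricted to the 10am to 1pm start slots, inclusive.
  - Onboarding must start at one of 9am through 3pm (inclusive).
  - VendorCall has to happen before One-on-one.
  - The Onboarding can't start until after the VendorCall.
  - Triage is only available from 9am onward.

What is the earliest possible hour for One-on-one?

9am

Precedence pushes One-on-one to at least 9am.
One-on-one at 9am is achievable: One-on-one -> 9am, AllHands -> 10am, Triage -> 10am, DesignReview -> 8am, VendorCall -> 8am, Onboarding -> 9am, Standup -> 9am.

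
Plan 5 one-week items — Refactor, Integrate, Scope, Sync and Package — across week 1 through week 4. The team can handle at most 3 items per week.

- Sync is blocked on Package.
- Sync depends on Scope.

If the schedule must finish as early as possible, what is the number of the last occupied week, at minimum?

week 2

The precedence chain requires at least 2 distinct weeks.
With at most 3 per week and 5 tasks, at least 2 weeks are needed.
2 works (last occupied week: week 2): for example Refactor -> week 1; Scope -> week 1; Sync -> week 2; Integrate -> week 2; Package -> week 1.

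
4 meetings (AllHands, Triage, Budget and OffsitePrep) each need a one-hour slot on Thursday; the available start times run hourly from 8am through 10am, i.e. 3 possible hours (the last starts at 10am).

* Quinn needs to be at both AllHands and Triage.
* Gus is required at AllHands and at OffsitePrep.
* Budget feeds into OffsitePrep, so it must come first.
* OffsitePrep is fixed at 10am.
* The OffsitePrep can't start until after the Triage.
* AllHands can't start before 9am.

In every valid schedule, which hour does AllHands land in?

AllHands's window is 9am–10am.
OffsitePrep is fixed at 10am, and AllHands can't share a hour with OffsitePrep.
So AllHands must be 9am.

9am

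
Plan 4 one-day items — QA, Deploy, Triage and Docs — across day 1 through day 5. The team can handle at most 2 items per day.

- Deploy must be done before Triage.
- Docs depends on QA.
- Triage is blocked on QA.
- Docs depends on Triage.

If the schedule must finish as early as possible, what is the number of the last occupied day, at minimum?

day 3

The precedence chain requires at least 3 distinct days.
With at most 2 per day and 4 tasks, at least 2 days are needed.
3 works (last occupied day: day 3): for example Triage -> day 2; Docs -> day 3; Deploy -> day 1; QA -> day 1.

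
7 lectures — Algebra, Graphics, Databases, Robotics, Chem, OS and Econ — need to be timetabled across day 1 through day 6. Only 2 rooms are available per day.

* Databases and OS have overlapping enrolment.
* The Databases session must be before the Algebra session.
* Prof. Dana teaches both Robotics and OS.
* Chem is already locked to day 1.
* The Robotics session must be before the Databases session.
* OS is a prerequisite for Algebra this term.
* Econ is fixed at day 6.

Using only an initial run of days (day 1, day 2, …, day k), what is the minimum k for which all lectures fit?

6 days

The precedence chain requires at least 3 distinct days.
With at most 2 per day and 7 lectures, at least 4 days are needed.
Econ can't be placed before day 6, so the schedule must run through at least day 6.
6 works (last occupied day: day 6): for example Algebra=day 4, Graphics=day 2, Chem=day 1, OS=day 3, Robotics=day 1, Databases=day 2, Econ=day 6.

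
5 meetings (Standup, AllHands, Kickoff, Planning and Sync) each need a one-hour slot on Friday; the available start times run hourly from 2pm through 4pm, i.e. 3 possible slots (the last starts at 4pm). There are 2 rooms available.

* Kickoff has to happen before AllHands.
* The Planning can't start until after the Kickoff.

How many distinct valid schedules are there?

Splitting on Standup: it can be 2pm (8), 3pm (7), 4pm (6). Listing each branch's schedules as (AllHands, Kickoff, Planning, Sync):
Standup=2pm: (3pm,2pm,3pm,4pm) (3pm,2pm,4pm,3pm) (3pm,2pm,4pm,4pm) (4pm,2pm,3pm,3pm) (4pm,2pm,3pm,4pm) (4pm,2pm,4pm,3pm) (4pm,3pm,4pm,2pm) (4pm,3pm,4pm,3pm) — 8.
Standup=3pm: (3pm,2pm,4pm,2pm) (3pm,2pm,4pm,4pm) (4pm,2pm,3pm,2pm) (4pm,2pm,3pm,4pm) (4pm,2pm,4pm,2pm) (4pm,2pm,4pm,3pm) (4pm,3pm,4pm,2pm) — 7.
Standup=4pm: (3pm,2pm,3pm,2pm) (3pm,2pm,3pm,4pm) (3pm,2pm,4pm,2pm) (3pm,2pm,4pm,3pm) (4pm,2pm,3pm,2pm) (4pm,2pm,3pm,3pm) — 6.
Summing: 8 + 7 + 6 = 21.

21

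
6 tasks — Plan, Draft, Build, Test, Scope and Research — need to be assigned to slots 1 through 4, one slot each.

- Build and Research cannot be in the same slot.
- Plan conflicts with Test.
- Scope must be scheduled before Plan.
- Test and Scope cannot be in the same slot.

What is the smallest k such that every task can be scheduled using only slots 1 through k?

The precedence chain requires at least 2 distinct slots.
Could 2 slots be enough, i.e. nothing placed later than 2? No: Plan must come after Scope (at 1 or later) → {2}; Scope must come before Plan (at 2 or earlier) → {1}; Test can't share with Scope (1) → {2}; Test can't share with Plan (2) → nothing is left.
So 2 slots is not enough.
3 works (last occupied slot: 3): for example Research in 2, Build in 1, Plan in 2, Scope in 1, Test in 3, Draft in 1.

3 slots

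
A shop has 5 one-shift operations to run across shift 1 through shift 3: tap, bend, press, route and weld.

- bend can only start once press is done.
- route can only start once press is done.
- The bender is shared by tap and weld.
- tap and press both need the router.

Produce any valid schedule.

tap -> shift 2; press -> shift 1; route -> shift 2; weld -> shift 1; bend -> shift 2

Checking: press(shift 1) before bend(shift 2); press(shift 1) before route(shift 2); tap(shift 2) != press(shift 1); tap(shift 2) != weld(shift 1).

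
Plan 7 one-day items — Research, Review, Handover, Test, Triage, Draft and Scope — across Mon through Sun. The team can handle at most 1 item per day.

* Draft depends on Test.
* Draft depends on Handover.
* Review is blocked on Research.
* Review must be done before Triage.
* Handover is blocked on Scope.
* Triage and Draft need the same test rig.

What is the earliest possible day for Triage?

Wed

Precedence pushes Triage to at least Wed.
Triage at Wed is achievable: Draft in Sun; Scope in Thu; Test in Sat; Review in Tue; Handover in Fri; Research in Mon; Triage in Wed.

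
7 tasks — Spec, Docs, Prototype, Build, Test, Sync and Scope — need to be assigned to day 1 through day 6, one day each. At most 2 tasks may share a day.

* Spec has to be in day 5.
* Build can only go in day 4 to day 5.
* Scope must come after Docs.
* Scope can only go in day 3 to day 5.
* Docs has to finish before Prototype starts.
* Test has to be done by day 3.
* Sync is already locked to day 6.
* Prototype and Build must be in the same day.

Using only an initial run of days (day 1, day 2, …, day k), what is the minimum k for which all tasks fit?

6

The precedence chain requires at least 2 distinct days.
With at most 2 per day and 7 tasks, at least 4 days are needed.
Sync can't be placed before day 6, so the schedule must run through at least day 6.
6 works (last occupied day: day 6): for example Prototype in day 4; Build in day 4; Spec in day 5; Scope in day 3; Docs in day 1; Test in day 1; Sync in day 6.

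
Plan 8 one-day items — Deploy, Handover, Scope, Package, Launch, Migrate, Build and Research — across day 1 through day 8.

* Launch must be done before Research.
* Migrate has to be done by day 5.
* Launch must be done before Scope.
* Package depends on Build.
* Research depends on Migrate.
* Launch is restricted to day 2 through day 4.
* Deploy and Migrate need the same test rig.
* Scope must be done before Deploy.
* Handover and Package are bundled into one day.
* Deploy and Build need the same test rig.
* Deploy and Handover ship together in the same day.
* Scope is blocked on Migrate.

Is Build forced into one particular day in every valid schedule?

No

Build can be day 1 (e.g. Package in day 4; Build in day 1; Handover in day 4; Migrate in day 1; Launch in day 2; Deploy in day 4; Scope in day 3; Research in day 3) or day 2 (e.g. Migrate=day 1; Handover=day 4; Research=day 3; Scope=day 3; Package=day 4; Build=day 2; Deploy=day 4; Launch=day 2).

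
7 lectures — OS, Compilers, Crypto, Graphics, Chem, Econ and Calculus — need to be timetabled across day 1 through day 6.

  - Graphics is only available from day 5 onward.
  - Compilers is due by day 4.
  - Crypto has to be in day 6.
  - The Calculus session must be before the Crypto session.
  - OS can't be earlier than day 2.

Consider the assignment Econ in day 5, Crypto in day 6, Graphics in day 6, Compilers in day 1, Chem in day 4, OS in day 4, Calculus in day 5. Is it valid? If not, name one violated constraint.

Graphics is only available from day 5 onward — holds.
Crypto has to be in day 6 — holds.
The Calculus session must be before the Crypto session — holds.
Compilers is due by day 4 — holds.
OS can't be earlier than day 2 — holds.

Valid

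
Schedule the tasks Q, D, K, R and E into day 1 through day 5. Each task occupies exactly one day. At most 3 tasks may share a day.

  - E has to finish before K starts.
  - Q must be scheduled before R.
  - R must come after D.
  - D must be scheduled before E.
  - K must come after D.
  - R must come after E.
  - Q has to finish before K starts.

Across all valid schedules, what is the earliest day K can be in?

Precedence pushes K to at least day 3.
K at day 3 is achievable: Q in day 1; K in day 3; R in day 3; E in day 2; D in day 1.

day 3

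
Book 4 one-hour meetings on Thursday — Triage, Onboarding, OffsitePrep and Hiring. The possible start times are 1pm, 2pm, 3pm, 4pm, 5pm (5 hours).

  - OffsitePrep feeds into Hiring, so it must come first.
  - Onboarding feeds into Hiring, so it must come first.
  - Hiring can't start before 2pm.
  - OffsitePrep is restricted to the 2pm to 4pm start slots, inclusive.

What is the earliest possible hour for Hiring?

3pm

Hiring is available from 2pm; precedence pushes Hiring to at least 3pm.
Hiring at 3pm is achievable: Onboarding in 1pm, OffsitePrep in 2pm, Triage in 1pm, Hiring in 3pm.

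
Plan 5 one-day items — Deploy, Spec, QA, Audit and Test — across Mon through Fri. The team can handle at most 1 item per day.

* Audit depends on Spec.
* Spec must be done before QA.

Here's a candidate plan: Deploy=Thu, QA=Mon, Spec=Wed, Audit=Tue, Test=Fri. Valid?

No. Spec must be done before QA is not satisfied.

Audit depends on Spec — violated.
The team can handle at most 1 item per day — holds.
Spec must be done before QA — violated.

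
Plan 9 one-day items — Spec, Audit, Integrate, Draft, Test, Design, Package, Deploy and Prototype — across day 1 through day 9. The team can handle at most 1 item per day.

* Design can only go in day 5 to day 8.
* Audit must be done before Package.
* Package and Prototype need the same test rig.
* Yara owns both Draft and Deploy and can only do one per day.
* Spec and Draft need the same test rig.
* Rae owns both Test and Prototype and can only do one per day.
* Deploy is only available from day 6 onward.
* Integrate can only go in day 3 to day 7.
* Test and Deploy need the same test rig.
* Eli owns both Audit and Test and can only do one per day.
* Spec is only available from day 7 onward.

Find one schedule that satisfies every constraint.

Audit in day 1; Package in day 2; Draft in day 4; Integrate in day 3; Design in day 5; Prototype in day 9; Test in day 8; Spec in day 7; Deploy in day 6

Checking: Audit(day 1) before Package(day 2); Audit(day 1) != Test(day 8); Test(day 8) != Deploy(day 6); Draft(day 4) != Deploy(day 6); Spec(day 7) != Draft(day 4); Test(day 8) != Prototype(day 9); Package(day 2) != Prototype(day 9); Spec=day 7 in [day 7,day 9]; Deploy=day 6 in [day 6,day 9]; Integrate=day 3 in [day 3,day 7]; Design=day 5 in [day 5,day 8]; max 1 per day (cap 1).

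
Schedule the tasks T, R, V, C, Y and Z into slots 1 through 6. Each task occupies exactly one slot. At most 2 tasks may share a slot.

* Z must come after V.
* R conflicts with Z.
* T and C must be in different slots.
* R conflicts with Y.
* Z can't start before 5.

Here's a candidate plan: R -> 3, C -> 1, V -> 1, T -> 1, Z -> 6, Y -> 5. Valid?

No — it violates: At most 2 tasks may share a slot

R conflicts with Z — holds.
R conflicts with Y — holds.
T and C must be in different slots — violated.
Z can't start before 5 — holds.
At most 2 tasks may share a slot — violated.
Z must come after V — holds.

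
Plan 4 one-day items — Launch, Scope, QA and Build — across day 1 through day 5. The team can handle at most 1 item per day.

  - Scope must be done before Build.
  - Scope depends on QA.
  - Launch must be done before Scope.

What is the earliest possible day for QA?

day 1

Downstream work caps QA at day 3.
QA at day 1 is achievable: QA -> day 1, Scope -> day 3, Launch -> day 2, Build -> day 4.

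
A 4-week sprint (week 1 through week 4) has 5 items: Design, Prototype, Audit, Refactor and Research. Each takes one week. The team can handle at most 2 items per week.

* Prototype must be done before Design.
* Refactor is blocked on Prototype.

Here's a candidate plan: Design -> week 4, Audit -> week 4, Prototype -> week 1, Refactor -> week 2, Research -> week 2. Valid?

Yes, all constraints hold

The team can handle at most 2 items per week — holds.
Refactor is blocked on Prototype — holds.
Prototype must be done before Design — holds.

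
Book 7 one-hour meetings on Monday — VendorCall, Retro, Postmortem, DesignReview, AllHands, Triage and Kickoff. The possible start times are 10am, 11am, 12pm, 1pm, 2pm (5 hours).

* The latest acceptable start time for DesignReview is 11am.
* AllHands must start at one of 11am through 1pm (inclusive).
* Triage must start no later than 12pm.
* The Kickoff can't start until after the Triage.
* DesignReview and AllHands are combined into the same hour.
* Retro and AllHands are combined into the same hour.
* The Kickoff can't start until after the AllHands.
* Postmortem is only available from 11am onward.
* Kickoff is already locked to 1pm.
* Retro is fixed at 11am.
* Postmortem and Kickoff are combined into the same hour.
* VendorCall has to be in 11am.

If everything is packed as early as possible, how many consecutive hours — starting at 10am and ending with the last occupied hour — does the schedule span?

The precedence chain requires at least 2 distinct hours.
Kickoff can't be placed before 1pm — that is hour 4 counting from 10am — so the schedule must run through at least 4 hours.
4 works (last occupied hour: 1pm): for example VendorCall in 11am; Retro in 11am; AllHands in 11am; Triage in 10am; DesignReview in 11am; Postmortem in 1pm; Kickoff in 1pm.

4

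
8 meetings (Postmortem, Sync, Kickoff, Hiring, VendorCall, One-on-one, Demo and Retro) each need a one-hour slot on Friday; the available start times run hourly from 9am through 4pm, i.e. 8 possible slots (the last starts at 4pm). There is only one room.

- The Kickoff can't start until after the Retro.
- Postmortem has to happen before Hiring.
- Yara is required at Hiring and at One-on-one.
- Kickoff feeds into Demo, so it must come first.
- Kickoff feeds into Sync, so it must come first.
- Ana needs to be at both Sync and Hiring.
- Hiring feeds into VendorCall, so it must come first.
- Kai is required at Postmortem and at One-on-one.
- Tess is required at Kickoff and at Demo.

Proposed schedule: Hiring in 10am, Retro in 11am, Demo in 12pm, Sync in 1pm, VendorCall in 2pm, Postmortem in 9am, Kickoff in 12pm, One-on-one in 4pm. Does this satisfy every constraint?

The Kickoff can't start until after the Retro — holds.
Yara is required at Hiring and at One-on-one — holds.
Kai is required at Postmortem and at One-on-one — holds.
Postmortem has to happen before Hiring — holds.
Ana needs to be at both Sync and Hiring — holds.
Kickoff feeds into Sync, so it must come first — holds.
There is only one room — violated.
Kickoff feeds into Demo, so it must come first — violated.
Tess is required at Kickoff and at Demo — violated.
Hiring feeds into VendorCall, so it must come first — holds.

No. Tess is required at Kickoff and at Demo is not satisfied.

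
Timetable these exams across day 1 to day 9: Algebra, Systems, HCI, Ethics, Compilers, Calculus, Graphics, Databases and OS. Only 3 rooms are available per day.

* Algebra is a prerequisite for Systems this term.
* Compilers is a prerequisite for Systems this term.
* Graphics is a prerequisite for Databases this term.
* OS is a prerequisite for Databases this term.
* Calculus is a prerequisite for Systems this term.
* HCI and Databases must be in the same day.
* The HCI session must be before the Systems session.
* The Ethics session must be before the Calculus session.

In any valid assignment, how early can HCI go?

day 2

HCI must be in the same day as Databases, which can't be before day 2, so HCI is at least day 2; downstream work caps HCI at day 8.
HCI at day 2 is achievable: Graphics in day 1; Systems in day 4; Compilers in day 3; Ethics in day 1; Algebra in day 3; OS in day 1; Calculus in day 2; HCI in day 2; Databases in day 2.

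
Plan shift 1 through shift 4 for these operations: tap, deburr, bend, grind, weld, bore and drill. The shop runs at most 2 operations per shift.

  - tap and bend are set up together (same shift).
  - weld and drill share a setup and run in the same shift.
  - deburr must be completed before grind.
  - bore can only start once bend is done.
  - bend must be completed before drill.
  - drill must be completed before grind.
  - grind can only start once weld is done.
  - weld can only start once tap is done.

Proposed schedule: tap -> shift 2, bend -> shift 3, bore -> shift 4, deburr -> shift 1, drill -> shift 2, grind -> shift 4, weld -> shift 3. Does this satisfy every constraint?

bore can only start once bend is done — holds.
deburr must be completed before grind — holds.
drill must be completed before grind — holds.
weld can only start once tap is done — holds.
tap and bend are set up together (same shift) — violated.
grind can only start once weld is done — holds.
The shop runs at most 2 operations per shift — holds.
weld and drill share a setup and run in the same shift — violated.
bend must be completed before drill — violated.

No — it violates: bend must be completed before drill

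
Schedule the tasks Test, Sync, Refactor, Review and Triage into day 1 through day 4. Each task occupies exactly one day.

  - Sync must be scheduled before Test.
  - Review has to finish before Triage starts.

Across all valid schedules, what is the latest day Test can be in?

Precedence pushes Test to at least day 2.
Test at day 4 is achievable: Triage in day 2; Review in day 1; Refactor in day 1; Test in day 4; Sync in day 1.

day 4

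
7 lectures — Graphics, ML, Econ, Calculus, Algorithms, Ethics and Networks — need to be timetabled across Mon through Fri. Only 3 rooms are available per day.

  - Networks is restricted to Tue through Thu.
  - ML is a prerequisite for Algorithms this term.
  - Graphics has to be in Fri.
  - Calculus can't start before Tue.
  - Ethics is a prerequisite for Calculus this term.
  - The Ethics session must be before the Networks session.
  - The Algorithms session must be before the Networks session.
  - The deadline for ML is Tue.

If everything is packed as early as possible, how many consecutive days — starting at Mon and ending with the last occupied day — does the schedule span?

5

The precedence chain requires at least 3 distinct days.
With at most 3 per day and 7 lectures, at least 3 days are needed.
Graphics can't be placed before Fri — that is day 5 counting from Mon — so the schedule must run through at least 5 days.
5 works (last occupied day: Fri): for example Graphics -> Fri, ML -> Mon, Networks -> Wed, Ethics -> Mon, Econ -> Mon, Algorithms -> Tue, Calculus -> Tue.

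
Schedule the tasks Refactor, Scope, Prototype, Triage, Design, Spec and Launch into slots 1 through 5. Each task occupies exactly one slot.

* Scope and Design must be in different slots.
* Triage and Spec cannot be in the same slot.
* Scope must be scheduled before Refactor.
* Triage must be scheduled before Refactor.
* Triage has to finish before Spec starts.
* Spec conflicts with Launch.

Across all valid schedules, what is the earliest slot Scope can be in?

1

Downstream work caps Scope at 4.
Scope at 1 is achievable: Refactor=2, Spec=2, Triage=1, Design=2, Scope=1, Launch=1, Prototype=1.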